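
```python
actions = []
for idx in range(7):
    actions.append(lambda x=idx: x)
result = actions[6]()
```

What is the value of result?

Step 1: Default argument x=idx captures idx's value at each iteration.
Step 2: actions[6] captured x = 6 when idx was 6.
Step 3: result = 6

The answer is 6.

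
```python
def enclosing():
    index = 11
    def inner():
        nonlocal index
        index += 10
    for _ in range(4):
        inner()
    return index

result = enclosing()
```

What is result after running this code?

Step 1: index = 11.
Step 2: inner() is called 4 times in a loop, each adding 10 via nonlocal.
Step 3: index = 11 + 10 * 4 = 51

The answer is 51.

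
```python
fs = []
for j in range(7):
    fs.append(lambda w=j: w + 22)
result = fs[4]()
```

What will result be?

Step 1: Default argument w=j captures j's value at definition time.
Step 2: fs[4] was defined when j = 4, so w defaults to 4.
Step 3: result = 4 + 22 = 26 (default arg fixes the late binding issue)

The answer is 26.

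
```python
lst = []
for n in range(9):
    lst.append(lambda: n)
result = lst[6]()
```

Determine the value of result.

Step 1: The loop creates 9 lambdas, all referencing the same variable n.
Step 2: After the loop, n = 8 (final value).
Step 3: lst[6]() looks up n at call time and finds 8. This is the late binding gotcha. result = 8

The answer is 8.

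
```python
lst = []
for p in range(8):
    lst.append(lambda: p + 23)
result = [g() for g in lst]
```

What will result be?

Step 1: All lambdas capture p by reference. After the loop, p = 7.
Step 2: Each call returns 7 + 23 = 30.
Step 3: result = [30, 30, 30, 30, 30, 30, 30, 30]

The answer is [30, 30, 30, 30, 30, 30, 30, 30].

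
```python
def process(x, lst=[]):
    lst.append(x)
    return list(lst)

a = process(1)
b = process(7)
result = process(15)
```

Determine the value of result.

Step 1: Default list is shared. list() creates copies for return values.
Step 2: Internal list grows: [1] -> [1, 7] -> [1, 7, 15].
Step 3: result = [1, 7, 15]

The answer is [1, 7, 15].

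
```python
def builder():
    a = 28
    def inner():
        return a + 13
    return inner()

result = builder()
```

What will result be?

Step 1: builder() defines a = 28.
Step 2: inner() reads a = 28 from enclosing scope, returns 28 + 13 = 41.
Step 3: result = 41

The answer is 41.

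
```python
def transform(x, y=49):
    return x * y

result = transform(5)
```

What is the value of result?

Step 1: transform(5) uses default y = 49.
Step 2: Returns 5 * 49 = 245.
Step 3: result = 245

The answer is 245.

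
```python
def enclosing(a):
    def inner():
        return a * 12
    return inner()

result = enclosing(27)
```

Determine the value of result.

Step 1: enclosing(27) binds parameter a = 27.
Step 2: inner() accesses a = 27 from enclosing scope.
Step 3: result = 27 * 12 = 324

The answer is 324.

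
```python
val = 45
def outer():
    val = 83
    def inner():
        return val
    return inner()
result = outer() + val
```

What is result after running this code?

Step 1: Global val = 45. outer() shadows with val = 83.
Step 2: inner() returns enclosing val = 83. outer() = 83.
Step 3: result = 83 + global val (45) = 128

The answer is 128.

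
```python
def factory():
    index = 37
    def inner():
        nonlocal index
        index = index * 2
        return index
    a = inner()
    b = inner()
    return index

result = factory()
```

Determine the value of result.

Step 1: index starts at 37.
Step 2: First inner(): index = 37 * 2 = 74.
Step 3: Second inner(): index = 74 * 2 = 148.
Step 4: result = 148

The answer is 148.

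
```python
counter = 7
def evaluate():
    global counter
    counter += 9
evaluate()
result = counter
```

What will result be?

Step 1: counter = 7 globally.
Step 2: evaluate() modifies global counter: counter += 9 = 16.
Step 3: result = 16

The answer is 16.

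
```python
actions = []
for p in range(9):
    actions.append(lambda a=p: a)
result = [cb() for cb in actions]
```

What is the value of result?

Step 1: Default arg a=p captures p at each iteration.
Step 2: Each lambda has its own default: 0, 1, ..., 8.
Step 3: result = [0, 1, 2, 3, 4, 5, 6, 7, 8]

The answer is [0, 1, 2, 3, 4, 5, 6, 7, 8].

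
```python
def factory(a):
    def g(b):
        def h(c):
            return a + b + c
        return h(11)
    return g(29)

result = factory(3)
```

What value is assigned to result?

Step 1: a = 3, b = 29, c = 11 across three nested scopes.
Step 2: h() accesses all three via LEGB rule.
Step 3: result = 3 + 29 + 11 = 43

The answer is 43.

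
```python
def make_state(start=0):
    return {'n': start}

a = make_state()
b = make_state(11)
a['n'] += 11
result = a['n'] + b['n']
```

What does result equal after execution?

Step 1: make_state() returns a new dict each call (immutable default 0).
Step 2: a = {'n': 0}, b = {'n': 11}.
Step 3: a['n'] += 11 = 11. result = 11 + 11 = 22

The answer is 22.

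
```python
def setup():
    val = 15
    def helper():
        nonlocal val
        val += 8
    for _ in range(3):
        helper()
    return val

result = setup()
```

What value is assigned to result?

Step 1: val = 15.
Step 2: helper() is called 3 times in a loop, each adding 8 via nonlocal.
Step 3: val = 15 + 8 * 3 = 39

The answer is 39.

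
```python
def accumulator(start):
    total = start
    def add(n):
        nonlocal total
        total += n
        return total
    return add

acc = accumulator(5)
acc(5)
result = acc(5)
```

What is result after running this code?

Step 1: accumulator(5) creates closure with total = 5.
Step 2: First acc(5): total = 5 + 5 = 10.
Step 3: Second acc(5): total = 10 + 5 = 15. result = 15

The answer is 15.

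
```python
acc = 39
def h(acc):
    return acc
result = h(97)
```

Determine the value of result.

Step 1: Global acc = 39.
Step 2: h(97) takes parameter acc = 97, which shadows the global.
Step 3: result = 97

The answer is 97.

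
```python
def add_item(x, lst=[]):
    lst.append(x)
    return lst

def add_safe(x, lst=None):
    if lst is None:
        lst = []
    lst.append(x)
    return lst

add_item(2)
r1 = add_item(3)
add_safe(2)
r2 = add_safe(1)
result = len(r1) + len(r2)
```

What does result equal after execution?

Step 1: add_item shares mutable default: after 2 calls, lst = [2, 3], len = 2.
Step 2: add_safe creates fresh list each time: r2 = [1], len = 1.
Step 3: result = 2 + 1 = 3

The answer is 3.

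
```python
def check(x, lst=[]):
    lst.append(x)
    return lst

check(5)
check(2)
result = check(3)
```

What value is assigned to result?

Step 1: Mutable default argument gotcha! The list [] is created once.
Step 2: Each call appends to the SAME list: [5], [5, 2], [5, 2, 3].
Step 3: result = [5, 2, 3]

The answer is [5, 2, 3].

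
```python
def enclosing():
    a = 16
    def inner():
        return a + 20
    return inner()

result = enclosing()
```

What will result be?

Step 1: enclosing() defines a = 16.
Step 2: inner() reads a = 16 from enclosing scope, returns 16 + 20 = 36.
Step 3: result = 36

The answer is 36.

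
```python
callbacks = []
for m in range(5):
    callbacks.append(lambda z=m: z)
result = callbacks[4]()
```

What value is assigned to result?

Step 1: Default argument z=m captures m's value at each iteration.
Step 2: callbacks[4] captured z = 4 when m was 4.
Step 3: result = 4

The answer is 4.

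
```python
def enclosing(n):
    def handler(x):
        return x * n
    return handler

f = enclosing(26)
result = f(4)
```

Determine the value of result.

Step 1: enclosing(26) creates a closure capturing n = 26.
Step 2: f(4) computes 4 * 26 = 104.
Step 3: result = 104

The answer is 104.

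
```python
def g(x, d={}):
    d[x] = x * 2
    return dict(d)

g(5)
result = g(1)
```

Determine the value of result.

Step 1: Mutable default dict is shared across calls.
Step 2: First call adds 5: 10. Second call adds 1: 2.
Step 3: result = {5: 10, 1: 2}

The answer is {5: 10, 1: 2}.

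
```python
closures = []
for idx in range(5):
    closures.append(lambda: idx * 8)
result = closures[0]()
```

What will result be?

Step 1: All lambdas reference the same variable idx (late binding).
Step 2: After the loop, idx = 4. Every lambda returns idx * 8.
Step 3: closures[0]() = 4 * 8 = 32

The answer is 32.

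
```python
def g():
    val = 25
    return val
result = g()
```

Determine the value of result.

Step 1: g() defines val = 25 in its local scope.
Step 2: return val finds the local variable val = 25.
Step 3: result = 25

The answer is 25.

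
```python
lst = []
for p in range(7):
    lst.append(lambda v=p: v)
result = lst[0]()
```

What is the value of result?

Step 1: Default argument v=p captures p's value at each iteration.
Step 2: lst[0] captured v = 0 when p was 0.
Step 3: result = 0

The answer is 0.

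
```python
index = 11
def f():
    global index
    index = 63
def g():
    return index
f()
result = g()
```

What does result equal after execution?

Step 1: index = 11.
Step 2: f() sets global index = 63.
Step 3: g() reads global index = 63. result = 63

The answer is 63.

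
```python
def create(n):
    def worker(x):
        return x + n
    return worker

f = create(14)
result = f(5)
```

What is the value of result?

Step 1: create(14) creates a closure that captures n = 14.
Step 2: f(5) calls the closure with x = 5, returning 5 + 14 = 19.
Step 3: result = 19

The answer is 19.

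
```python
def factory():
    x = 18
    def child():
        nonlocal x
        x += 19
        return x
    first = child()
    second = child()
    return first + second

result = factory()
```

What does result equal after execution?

Step 1: x starts at 18.
Step 2: First call: x = 18 + 19 = 37, returns 37.
Step 3: Second call: x = 37 + 19 = 56, returns 56.
Step 4: result = 37 + 56 = 93

The answer is 93.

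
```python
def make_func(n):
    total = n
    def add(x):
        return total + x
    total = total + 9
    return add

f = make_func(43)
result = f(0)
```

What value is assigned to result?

Step 1: make_func(43) sets total = 43, then total = 43 + 9 = 52.
Step 2: Closures capture by reference, so add sees total = 52.
Step 3: f(0) returns 52 + 0 = 52

The answer is 52.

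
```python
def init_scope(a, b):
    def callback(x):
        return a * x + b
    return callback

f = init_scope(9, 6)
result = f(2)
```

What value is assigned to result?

Step 1: init_scope(9, 6) captures a = 9, b = 6.
Step 2: f(2) computes 9 * 2 + 6 = 24.
Step 3: result = 24

The answer is 24.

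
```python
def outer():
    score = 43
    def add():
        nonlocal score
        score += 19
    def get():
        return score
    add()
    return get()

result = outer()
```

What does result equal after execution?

Step 1: score = 43. add() modifies it via nonlocal, get() reads it.
Step 2: add() makes score = 43 + 19 = 62.
Step 3: get() returns 62. result = 62

The answer is 62.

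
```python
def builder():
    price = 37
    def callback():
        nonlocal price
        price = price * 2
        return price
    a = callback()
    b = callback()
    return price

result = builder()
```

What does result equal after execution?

Step 1: price starts at 37.
Step 2: First callback(): price = 37 * 2 = 74.
Step 3: Second callback(): price = 74 * 2 = 148.
Step 4: result = 148

The answer is 148.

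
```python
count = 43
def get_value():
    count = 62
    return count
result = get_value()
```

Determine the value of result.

Step 1: Global count = 43.
Step 2: get_value() creates local count = 62, shadowing the global.
Step 3: Returns local count = 62. result = 62

The answer is 62.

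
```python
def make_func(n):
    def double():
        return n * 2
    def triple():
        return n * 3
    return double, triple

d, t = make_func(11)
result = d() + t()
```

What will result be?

Step 1: Both closures capture the same n = 11.
Step 2: d() = 11 * 2 = 22, t() = 11 * 3 = 33.
Step 3: result = 22 + 33 = 55

The answer is 55.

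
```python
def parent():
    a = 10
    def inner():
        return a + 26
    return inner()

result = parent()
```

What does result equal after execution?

Step 1: parent() defines a = 10.
Step 2: inner() reads a = 10 from enclosing scope, returns 10 + 26 = 36.
Step 3: result = 36

The answer is 36.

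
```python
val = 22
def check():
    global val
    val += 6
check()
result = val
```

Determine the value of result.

Step 1: val = 22 globally.
Step 2: check() modifies global val: val += 6 = 28.
Step 3: result = 28

The answer is 28.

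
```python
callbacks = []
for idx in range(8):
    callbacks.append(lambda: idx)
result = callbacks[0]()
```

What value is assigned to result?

Step 1: The loop creates 8 lambdas, all referencing the same variable idx.
Step 2: After the loop, idx = 7 (final value).
Step 3: callbacks[0]() looks up idx at call time and finds 7. This is the late binding gotcha. result = 7

The answer is 7.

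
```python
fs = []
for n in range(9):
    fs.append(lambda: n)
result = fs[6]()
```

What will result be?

Step 1: The loop creates 9 lambdas, all referencing the same variable n.
Step 2: After the loop, n = 8 (final value).
Step 3: fs[6]() looks up n at call time and finds 8. This is the late binding gotcha. result = 8

The answer is 8.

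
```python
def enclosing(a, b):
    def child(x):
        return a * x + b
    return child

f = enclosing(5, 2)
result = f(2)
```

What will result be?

Step 1: enclosing(5, 2) captures a = 5, b = 2.
Step 2: f(2) computes 5 * 2 + 2 = 12.
Step 3: result = 12

The answer is 12.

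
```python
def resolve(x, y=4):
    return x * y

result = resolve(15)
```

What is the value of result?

Step 1: resolve(15) uses default y = 4.
Step 2: Returns 15 * 4 = 60.
Step 3: result = 60

The answer is 60.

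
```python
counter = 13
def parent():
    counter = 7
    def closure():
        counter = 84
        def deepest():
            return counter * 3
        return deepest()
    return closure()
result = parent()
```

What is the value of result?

Step 1: deepest() looks up counter through LEGB: not local, finds counter = 84 in enclosing closure().
Step 2: Returns 84 * 3 = 252.
Step 3: result = 252

The answer is 252.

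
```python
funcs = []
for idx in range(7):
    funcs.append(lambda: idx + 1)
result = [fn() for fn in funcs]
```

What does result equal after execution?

Step 1: All lambdas capture idx by reference. After the loop, idx = 6.
Step 2: Each call returns 6 + 1 = 7.
Step 3: result = [7, 7, 7, 7, 7, 7, 7]

The answer is [7, 7, 7, 7, 7, 7, 7].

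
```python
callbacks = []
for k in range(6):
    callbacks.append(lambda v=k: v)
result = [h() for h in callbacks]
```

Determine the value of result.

Step 1: Default arg v=k captures k at each iteration.
Step 2: Each lambda has its own default: 0, 1, ..., 5.
Step 3: result = [0, 1, 2, 3, 4, 5]

The answer is [0, 1, 2, 3, 4, 5].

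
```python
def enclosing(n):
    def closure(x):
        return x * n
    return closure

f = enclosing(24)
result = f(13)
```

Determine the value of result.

Step 1: enclosing(24) creates a closure capturing n = 24.
Step 2: f(13) computes 13 * 24 = 312.
Step 3: result = 312

The answer is 312.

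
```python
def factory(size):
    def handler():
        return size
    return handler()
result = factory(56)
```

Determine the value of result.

Step 1: factory(56) binds parameter size = 56.
Step 2: handler() looks up size in enclosing scope and finds the parameter size = 56.
Step 3: result = 56

The answer is 56.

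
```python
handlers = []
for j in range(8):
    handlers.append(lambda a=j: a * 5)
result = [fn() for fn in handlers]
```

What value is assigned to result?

Step 1: Default arg a=j captures j at each iteration.
Step 2: handlers[k] has a defaulting to k, returns k * 5.
Step 3: result = [0, 5, 10, 15, 20, 25, 30, 35]

The answer is [0, 5, 10, 15, 20, 25, 30, 35].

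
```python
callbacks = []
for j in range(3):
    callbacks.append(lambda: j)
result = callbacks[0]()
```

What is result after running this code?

Step 1: The loop creates 3 lambdas, all referencing the same variable j.
Step 2: After the loop, j = 2 (final value).
Step 3: callbacks[0]() looks up j at call time and finds 2. This is the late binding gotcha. result = 2

The answer is 2.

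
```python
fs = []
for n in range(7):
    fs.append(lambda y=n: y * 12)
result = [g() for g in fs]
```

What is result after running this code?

Step 1: Default arg y=n captures n at each iteration.
Step 2: fs[k] has y defaulting to k, returns k * 12.
Step 3: result = [0, 12, 24, 36, 48, 60, 72]

The answer is [0, 12, 24, 36, 48, 60, 72].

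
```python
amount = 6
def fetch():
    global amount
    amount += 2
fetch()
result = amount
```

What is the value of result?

Step 1: amount = 6 globally.
Step 2: fetch() modifies global amount: amount += 2 = 8.
Step 3: result = 8

The answer is 8.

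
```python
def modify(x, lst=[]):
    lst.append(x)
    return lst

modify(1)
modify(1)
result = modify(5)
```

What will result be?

Step 1: Mutable default argument gotcha! The list [] is created once.
Step 2: Each call appends to the SAME list: [1], [1, 1], [1, 1, 5].
Step 3: result = [1, 1, 5]

The answer is [1, 1, 5].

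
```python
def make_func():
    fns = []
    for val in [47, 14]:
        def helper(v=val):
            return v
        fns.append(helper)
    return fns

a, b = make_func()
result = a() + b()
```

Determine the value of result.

Step 1: Default argument v=val captures val at each iteration.
Step 2: a() returns 47 (captured at first iteration), b() returns 14 (captured at second).
Step 3: result = 47 + 14 = 61

The answer is 61.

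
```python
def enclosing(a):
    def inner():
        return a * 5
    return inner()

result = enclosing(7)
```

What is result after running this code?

Step 1: enclosing(7) binds parameter a = 7.
Step 2: inner() accesses a = 7 from enclosing scope.
Step 3: result = 7 * 5 = 35

The answer is 35.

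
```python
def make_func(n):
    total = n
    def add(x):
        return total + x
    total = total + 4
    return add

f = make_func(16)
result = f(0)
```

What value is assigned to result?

Step 1: make_func(16) sets total = 16, then total = 16 + 4 = 20.
Step 2: Closures capture by reference, so add sees total = 20.
Step 3: f(0) returns 20 + 0 = 20

The answer is 20.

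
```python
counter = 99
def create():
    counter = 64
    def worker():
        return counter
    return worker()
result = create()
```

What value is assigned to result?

Step 1: counter = 99 globally, but create() defines counter = 64 locally.
Step 2: worker() looks up counter. Not in local scope, so checks enclosing scope (create) and finds counter = 64.
Step 3: result = 64

The answer is 64.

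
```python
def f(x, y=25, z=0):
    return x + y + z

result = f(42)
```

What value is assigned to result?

Step 1: f(42) uses defaults y = 25, z = 0.
Step 2: Returns 42 + 25 + 0 = 67.
Step 3: result = 67

The answer is 67.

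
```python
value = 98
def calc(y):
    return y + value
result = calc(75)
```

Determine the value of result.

Step 1: value = 98 is defined globally.
Step 2: calc(75) uses parameter y = 75 and looks up value from global scope = 98.
Step 3: result = 75 + 98 = 173

The answer is 173.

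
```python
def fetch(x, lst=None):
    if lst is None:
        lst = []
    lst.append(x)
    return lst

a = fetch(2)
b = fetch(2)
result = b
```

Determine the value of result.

Step 1: None default with guard creates a NEW list each call.
Step 2: a = [2] (fresh list). b = [2] (another fresh list).
Step 3: result = [2] (this is the fix for mutable default)

The answer is [2].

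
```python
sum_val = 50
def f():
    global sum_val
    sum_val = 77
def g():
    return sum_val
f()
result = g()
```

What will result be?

Step 1: sum_val = 50.
Step 2: f() sets global sum_val = 77.
Step 3: g() reads global sum_val = 77. result = 77

The answer is 77.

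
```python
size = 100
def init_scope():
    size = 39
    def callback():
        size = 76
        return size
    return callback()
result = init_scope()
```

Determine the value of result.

Step 1: Three scopes define size: global (100), init_scope (39), callback (76).
Step 2: callback() has its own local size = 76, which shadows both enclosing and global.
Step 3: result = 76 (local wins in LEGB)

The answer is 76.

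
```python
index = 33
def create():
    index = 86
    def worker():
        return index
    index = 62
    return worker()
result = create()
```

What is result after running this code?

Step 1: create() sets index = 86, then later index = 62.
Step 2: worker() is called after index is reassigned to 62. Closures capture variables by reference, not by value.
Step 3: result = 62

The answer is 62.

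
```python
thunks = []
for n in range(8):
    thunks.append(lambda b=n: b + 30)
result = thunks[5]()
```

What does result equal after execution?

Step 1: Default argument b=n captures n's value at definition time.
Step 2: thunks[5] was defined when n = 5, so b defaults to 5.
Step 3: result = 5 + 30 = 35 (default arg fixes the late binding issue)

The answer is 35.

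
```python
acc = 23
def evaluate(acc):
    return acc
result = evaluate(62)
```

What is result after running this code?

Step 1: Global acc = 23.
Step 2: evaluate(62) takes parameter acc = 62, which shadows the global.
Step 3: result = 62

The answer is 62.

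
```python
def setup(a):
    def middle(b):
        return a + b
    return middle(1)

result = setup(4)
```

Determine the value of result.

Step 1: setup(4) passes a = 4.
Step 2: middle(1) has b = 1, reads a = 4 from enclosing.
Step 3: result = 4 + 1 = 5

The answer is 5.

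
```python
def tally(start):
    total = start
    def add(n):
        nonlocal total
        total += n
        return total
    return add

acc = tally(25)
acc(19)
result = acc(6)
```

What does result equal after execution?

Step 1: tally(25) creates closure with total = 25.
Step 2: First acc(19): total = 25 + 19 = 44.
Step 3: Second acc(6): total = 44 + 6 = 50. result = 50

The answer is 50.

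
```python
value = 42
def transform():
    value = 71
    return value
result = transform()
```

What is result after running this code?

Step 1: Global value = 42.
Step 2: transform() creates local value = 71, shadowing the global.
Step 3: Returns local value = 71. result = 71

The answer is 71.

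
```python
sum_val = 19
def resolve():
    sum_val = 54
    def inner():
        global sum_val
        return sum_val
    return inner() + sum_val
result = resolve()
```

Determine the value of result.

Step 1: Global sum_val = 19. resolve() shadows with local sum_val = 54.
Step 2: inner() uses global keyword, so inner() returns global sum_val = 19.
Step 3: resolve() returns 19 + 54 = 73

The answer is 73.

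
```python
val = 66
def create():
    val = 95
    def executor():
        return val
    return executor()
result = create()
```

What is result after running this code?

Step 1: val = 66 globally, but create() defines val = 95 locally.
Step 2: executor() looks up val. Not in local scope, so checks enclosing scope (create) and finds val = 95.
Step 3: result = 95

The answer is 95.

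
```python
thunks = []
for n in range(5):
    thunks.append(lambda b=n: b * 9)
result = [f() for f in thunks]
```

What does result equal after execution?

Step 1: Default arg b=n captures n at each iteration.
Step 2: thunks[k] has b defaulting to k, returns k * 9.
Step 3: result = [0, 9, 18, 27, 36]

The answer is [0, 9, 18, 27, 36].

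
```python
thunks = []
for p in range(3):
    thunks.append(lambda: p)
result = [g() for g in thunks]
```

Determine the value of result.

Step 1: All 3 lambdas share the same variable p.
Step 2: After the loop, p = 2.
Step 3: Each call returns 2. result = [2, 2, 2]

The answer is [2, 2, 2].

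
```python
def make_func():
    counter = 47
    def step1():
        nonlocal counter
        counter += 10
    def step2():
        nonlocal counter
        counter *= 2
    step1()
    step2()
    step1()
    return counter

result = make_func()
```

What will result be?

Step 1: counter = 47.
Step 2: step1(): counter = 47 + 10 = 57.
Step 3: step2(): counter = 57 * 2 = 114.
Step 4: step1(): counter = 114 + 10 = 124. result = 124

The answer is 124.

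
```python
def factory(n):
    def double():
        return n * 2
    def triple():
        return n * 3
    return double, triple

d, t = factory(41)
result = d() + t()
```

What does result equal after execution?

Step 1: Both closures capture the same n = 41.
Step 2: d() = 41 * 2 = 82, t() = 41 * 3 = 123.
Step 3: result = 82 + 123 = 205

The answer is 205.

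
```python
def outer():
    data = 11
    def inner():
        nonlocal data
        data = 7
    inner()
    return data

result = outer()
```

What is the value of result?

Step 1: outer() sets data = 11.
Step 2: inner() uses nonlocal to reassign data = 7.
Step 3: result = 7

The answer is 7.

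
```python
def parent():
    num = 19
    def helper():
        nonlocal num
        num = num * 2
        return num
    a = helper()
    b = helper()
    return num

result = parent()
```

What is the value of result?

Step 1: num starts at 19.
Step 2: First helper(): num = 19 * 2 = 38.
Step 3: Second helper(): num = 38 * 2 = 76.
Step 4: result = 76

The answer is 76.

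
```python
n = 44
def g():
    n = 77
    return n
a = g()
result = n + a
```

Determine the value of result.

Step 1: Global n = 44. g() returns local n = 77.
Step 2: a = 77. Global n still = 44.
Step 3: result = 44 + 77 = 121

The answer is 121.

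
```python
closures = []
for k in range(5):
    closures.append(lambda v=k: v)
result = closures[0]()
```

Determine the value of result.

Step 1: Default argument v=k captures k's value at each iteration.
Step 2: closures[0] captured v = 0 when k was 0.
Step 3: result = 0

The answer is 0.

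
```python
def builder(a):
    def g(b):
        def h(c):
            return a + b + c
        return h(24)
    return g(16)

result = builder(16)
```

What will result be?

Step 1: a = 16, b = 16, c = 24 across three nested scopes.
Step 2: h() accesses all three via LEGB rule.
Step 3: result = 16 + 16 + 24 = 56

The answer is 56.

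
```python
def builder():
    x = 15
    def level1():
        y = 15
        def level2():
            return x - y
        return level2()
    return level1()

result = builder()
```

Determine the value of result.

Step 1: x = 15 in builder. y = 15 in level1.
Step 2: level2() reads x = 15 and y = 15 from enclosing scopes.
Step 3: result = 15 - 15 = 0

The answer is 0.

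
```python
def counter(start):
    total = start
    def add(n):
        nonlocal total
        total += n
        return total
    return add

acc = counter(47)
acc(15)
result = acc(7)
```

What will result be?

Step 1: counter(47) creates closure with total = 47.
Step 2: First acc(15): total = 47 + 15 = 62.
Step 3: Second acc(7): total = 62 + 7 = 69. result = 69

The answer is 69.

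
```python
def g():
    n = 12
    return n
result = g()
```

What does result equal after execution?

Step 1: g() defines n = 12 in its local scope.
Step 2: return n finds the local variable n = 12.
Step 3: result = 12

The answer is 12.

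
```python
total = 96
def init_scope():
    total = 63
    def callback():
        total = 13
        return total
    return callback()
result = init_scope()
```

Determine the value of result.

Step 1: Three scopes define total: global (96), init_scope (63), callback (13).
Step 2: callback() has its own local total = 13, which shadows both enclosing and global.
Step 3: result = 13 (local wins in LEGB)

The answer is 13.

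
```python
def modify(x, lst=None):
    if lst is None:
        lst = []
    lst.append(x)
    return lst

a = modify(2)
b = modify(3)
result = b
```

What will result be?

Step 1: None default with guard creates a NEW list each call.
Step 2: a = [2] (fresh list). b = [3] (another fresh list).
Step 3: result = [3] (this is the fix for mutable default)

The answer is [3].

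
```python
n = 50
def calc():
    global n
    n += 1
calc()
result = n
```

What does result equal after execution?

Step 1: n = 50 globally.
Step 2: calc() modifies global n: n += 1 = 51.
Step 3: result = 51

The answer is 51.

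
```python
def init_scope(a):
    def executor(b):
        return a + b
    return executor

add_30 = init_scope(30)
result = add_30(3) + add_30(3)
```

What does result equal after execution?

Step 1: add_30 captures a = 30.
Step 2: add_30(3) = 30 + 3 = 33, called twice.
Step 3: result = 33 + 33 = 66

The answer is 66.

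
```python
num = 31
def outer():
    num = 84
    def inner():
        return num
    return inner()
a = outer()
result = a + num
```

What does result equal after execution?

Step 1: outer() has local num = 84. inner() reads from enclosing.
Step 2: outer() returns 84. Global num = 31 unchanged.
Step 3: result = 84 + 31 = 115

The answer is 115.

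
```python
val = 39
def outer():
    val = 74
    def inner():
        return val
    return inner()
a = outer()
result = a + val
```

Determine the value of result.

Step 1: outer() has local val = 74. inner() reads from enclosing.
Step 2: outer() returns 74. Global val = 39 unchanged.
Step 3: result = 74 + 39 = 113

The answer is 113.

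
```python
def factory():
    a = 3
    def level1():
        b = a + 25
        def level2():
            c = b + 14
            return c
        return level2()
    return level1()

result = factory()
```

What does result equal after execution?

Step 1: a = 3. b = a + 25 = 28.
Step 2: c = b + 14 = 28 + 14 = 42.
Step 3: result = 42

The answer is 42.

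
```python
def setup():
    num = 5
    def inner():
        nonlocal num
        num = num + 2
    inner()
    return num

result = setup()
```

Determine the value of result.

Step 1: setup() sets num = 5.
Step 2: inner() uses nonlocal to modify num in setup's scope: num = 5 + 2 = 7.
Step 3: setup() returns the modified num = 7

The answer is 7.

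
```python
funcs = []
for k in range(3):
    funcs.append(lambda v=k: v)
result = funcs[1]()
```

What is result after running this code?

Step 1: Default argument v=k captures k's value at each iteration.
Step 2: funcs[1] captured v = 1 when k was 1.
Step 3: result = 1

The answer is 1.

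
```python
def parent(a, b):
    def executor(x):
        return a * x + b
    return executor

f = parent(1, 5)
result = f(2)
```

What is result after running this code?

Step 1: parent(1, 5) captures a = 1, b = 5.
Step 2: f(2) computes 1 * 2 + 5 = 7.
Step 3: result = 7

The answer is 7.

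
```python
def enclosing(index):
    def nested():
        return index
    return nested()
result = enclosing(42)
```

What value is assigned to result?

Step 1: enclosing(42) binds parameter index = 42.
Step 2: nested() looks up index in enclosing scope and finds the parameter index = 42.
Step 3: result = 42

The answer is 42.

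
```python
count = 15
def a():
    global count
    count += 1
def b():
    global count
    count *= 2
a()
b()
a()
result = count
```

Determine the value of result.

Step 1: count = 15.
Step 2: a(): count = 15 + 1 = 16.
Step 3: b(): count = 16 * 2 = 32.
Step 4: a(): count = 32 + 1 = 33

The answer is 33.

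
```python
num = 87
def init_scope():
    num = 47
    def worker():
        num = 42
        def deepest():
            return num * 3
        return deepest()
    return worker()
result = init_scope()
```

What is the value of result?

Step 1: deepest() looks up num through LEGB: not local, finds num = 42 in enclosing worker().
Step 2: Returns 42 * 3 = 126.
Step 3: result = 126

The answer is 126.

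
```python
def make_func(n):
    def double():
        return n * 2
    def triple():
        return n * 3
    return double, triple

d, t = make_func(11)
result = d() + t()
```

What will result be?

Step 1: Both closures capture the same n = 11.
Step 2: d() = 11 * 2 = 22, t() = 11 * 3 = 33.
Step 3: result = 22 + 33 = 55

The answer is 55.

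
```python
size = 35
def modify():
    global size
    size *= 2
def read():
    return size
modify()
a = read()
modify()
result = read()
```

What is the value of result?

Step 1: size = 35.
Step 2: First modify(): size = 35 * 2 = 70.
Step 3: Second modify(): size = 70 * 2 = 140.
Step 4: read() returns 140

The answer is 140.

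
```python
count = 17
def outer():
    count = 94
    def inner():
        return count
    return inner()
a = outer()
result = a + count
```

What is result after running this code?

Step 1: outer() has local count = 94. inner() reads from enclosing.
Step 2: outer() returns 94. Global count = 17 unchanged.
Step 3: result = 94 + 17 = 111

The answer is 111.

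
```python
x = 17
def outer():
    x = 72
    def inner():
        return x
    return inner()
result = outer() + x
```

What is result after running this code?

Step 1: Global x = 17. outer() shadows with x = 72.
Step 2: inner() returns enclosing x = 72. outer() = 72.
Step 3: result = 72 + global x (17) = 89

The answer is 89.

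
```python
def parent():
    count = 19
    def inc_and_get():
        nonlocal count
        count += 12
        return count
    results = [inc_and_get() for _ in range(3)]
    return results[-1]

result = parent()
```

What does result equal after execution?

Step 1: count = 19.
Step 2: Three calls to inc_and_get(), each adding 12.
Step 3: Last value = 19 + 12 * 3 = 55

The answer is 55.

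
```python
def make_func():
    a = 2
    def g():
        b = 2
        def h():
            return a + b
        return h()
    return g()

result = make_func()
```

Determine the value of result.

Step 1: make_func() defines a = 2. g() defines b = 2.
Step 2: h() accesses both from enclosing scopes: a = 2, b = 2.
Step 3: result = 2 + 2 = 4

The answer is 4.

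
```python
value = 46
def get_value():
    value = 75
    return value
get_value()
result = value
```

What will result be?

Step 1: Global value = 46.
Step 2: get_value() creates local value = 75 (shadow, not modification).
Step 3: After get_value() returns, global value is unchanged. result = 46

The answer is 46.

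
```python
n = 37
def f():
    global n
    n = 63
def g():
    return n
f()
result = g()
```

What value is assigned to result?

Step 1: n = 37.
Step 2: f() sets global n = 63.
Step 3: g() reads global n = 63. result = 63

The answer is 63.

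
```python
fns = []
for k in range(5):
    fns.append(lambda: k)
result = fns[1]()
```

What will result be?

Step 1: The loop creates 5 lambdas, all referencing the same variable k.
Step 2: After the loop, k = 4 (final value).
Step 3: fns[1]() looks up k at call time and finds 4. This is the late binding gotcha. result = 4

The answer is 4.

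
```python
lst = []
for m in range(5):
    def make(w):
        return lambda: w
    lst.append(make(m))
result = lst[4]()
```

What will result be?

Step 1: make(m) creates a new scope capturing w = m at call time.
Step 2: lst[4] = make(4), so its lambda captures w = 4.
Step 3: result = 4 (closure factory fixes late binding)

The answer is 4.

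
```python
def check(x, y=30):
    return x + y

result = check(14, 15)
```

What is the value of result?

Step 1: check(14, 15) overrides default y with 15.
Step 2: Returns 14 + 15 = 29.
Step 3: result = 29

The answer is 29.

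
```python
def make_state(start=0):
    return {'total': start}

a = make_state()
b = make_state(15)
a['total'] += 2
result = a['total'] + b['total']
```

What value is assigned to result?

Step 1: make_state() returns a new dict each call (immutable default 0).
Step 2: a = {'total': 0}, b = {'total': 15}.
Step 3: a['total'] += 2 = 2. result = 2 + 15 = 17

The answer is 17.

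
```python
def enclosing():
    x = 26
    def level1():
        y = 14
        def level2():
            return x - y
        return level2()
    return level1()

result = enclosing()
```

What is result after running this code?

Step 1: x = 26 in enclosing. y = 14 in level1.
Step 2: level2() reads x = 26 and y = 14 from enclosing scopes.
Step 3: result = 26 - 14 = 12

The answer is 12.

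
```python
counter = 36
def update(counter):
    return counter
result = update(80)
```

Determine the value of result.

Step 1: Global counter = 36.
Step 2: update(80) takes parameter counter = 80, which shadows the global.
Step 3: result = 80

The answer is 80.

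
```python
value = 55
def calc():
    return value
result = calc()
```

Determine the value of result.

Step 1: value = 55 is defined in the global scope.
Step 2: calc() looks up value. No local value exists, so Python checks the global scope via LEGB rule and finds value = 55.
Step 3: result = 55

The answer is 55.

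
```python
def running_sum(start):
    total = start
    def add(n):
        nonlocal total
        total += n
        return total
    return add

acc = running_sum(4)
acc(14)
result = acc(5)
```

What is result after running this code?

Step 1: running_sum(4) creates closure with total = 4.
Step 2: First acc(14): total = 4 + 14 = 18.
Step 3: Second acc(5): total = 18 + 5 = 23. result = 23

The answer is 23.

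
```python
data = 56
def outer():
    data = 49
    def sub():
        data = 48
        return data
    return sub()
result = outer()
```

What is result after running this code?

Step 1: Three scopes define data: global (56), outer (49), sub (48).
Step 2: sub() has its own local data = 48, which shadows both enclosing and global.
Step 3: result = 48 (local wins in LEGB)

The answer is 48.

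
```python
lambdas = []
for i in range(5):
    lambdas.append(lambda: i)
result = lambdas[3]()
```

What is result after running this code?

Step 1: The loop creates 5 lambdas, all referencing the same variable i.
Step 2: After the loop, i = 4 (final value).
Step 3: lambdas[3]() looks up i at call time and finds 4. This is the late binding gotcha. result = 4

The answer is 4.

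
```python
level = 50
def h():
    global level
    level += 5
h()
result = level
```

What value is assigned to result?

Step 1: level = 50 globally.
Step 2: h() modifies global level: level += 5 = 55.
Step 3: result = 55

The answer is 55.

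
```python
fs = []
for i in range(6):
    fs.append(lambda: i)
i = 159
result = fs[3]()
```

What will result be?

Step 1: Lambdas capture the variable i by reference, not by value.
Step 2: After the loop, i is reassigned to 159.
Step 3: fs[3]() looks up the current i = 159. result = 159

The answer is 159.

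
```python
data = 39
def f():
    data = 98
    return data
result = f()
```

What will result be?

Step 1: Global data = 39.
Step 2: f() creates local data = 98, shadowing the global.
Step 3: Returns local data = 98. result = 98

The answer is 98.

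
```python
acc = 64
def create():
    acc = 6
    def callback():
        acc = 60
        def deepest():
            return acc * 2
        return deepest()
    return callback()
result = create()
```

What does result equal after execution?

Step 1: deepest() looks up acc through LEGB: not local, finds acc = 60 in enclosing callback().
Step 2: Returns 60 * 2 = 120.
Step 3: result = 120

The answer is 120.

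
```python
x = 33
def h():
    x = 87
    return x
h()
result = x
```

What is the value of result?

Step 1: Global x = 33.
Step 2: h() creates local x = 87 (shadow, not modification).
Step 3: After h() returns, global x is unchanged. result = 33

The answer is 33.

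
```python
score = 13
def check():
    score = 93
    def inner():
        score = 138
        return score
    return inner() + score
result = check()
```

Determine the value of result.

Step 1: check() has local score = 93. inner() has local score = 138.
Step 2: inner() returns its local score = 138.
Step 3: check() returns 138 + its own score (93) = 231

The answer is 231.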